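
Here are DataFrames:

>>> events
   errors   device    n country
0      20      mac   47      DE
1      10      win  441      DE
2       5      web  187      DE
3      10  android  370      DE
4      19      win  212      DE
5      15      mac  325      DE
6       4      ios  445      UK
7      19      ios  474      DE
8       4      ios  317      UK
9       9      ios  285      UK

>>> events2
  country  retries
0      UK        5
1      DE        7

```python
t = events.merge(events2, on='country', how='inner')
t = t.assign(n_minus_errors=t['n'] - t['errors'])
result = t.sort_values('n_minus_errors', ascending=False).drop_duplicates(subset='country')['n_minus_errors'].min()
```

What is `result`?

441

merge on 'country' (how='inner') → 10 rows:
   errors   device    n country  retries
0      20      mac   47      DE        7
1      10      win  441      DE        7
2       5      web  187      DE        7
3      10  android  370      DE        7
4      19      win  212      DE        7
5      15      mac  325      DE        7
6       4      ios  445      UK        5
7      19      ios  474      DE        7
8       4      ios  317      UK        5
9       9      ios  285      UK        5
add column n_minus_errors = t['n'] - t['errors']:
   errors   device    n country  retries  n_minus_errors
0      20      mac   47      DE        7              27
1      10      win  441      DE        7             431
2       5      web  187      DE        7             182
3      10  android  370      DE        7             360
4      19      win  212      DE        7             193
5      15      mac  325      DE        7             310
6       4      ios  445      UK        5             441
7      19      ios  474      DE        7             455
8       4      ios  317      UK        5             313
9       9      ios  285      UK        5             276
sort by n_minus_errors descending:
   errors   device    n country  retries  n_minus_errors
7      19      ios  474      DE        7             455
6       4      ios  445      UK        5             441
1      10      win  441      DE        7             431
3      10  android  370      DE        7             360
8       4      ios  317      UK        5             313
5      15      mac  325      DE        7             310
9       9      ios  285      UK        5             276
4      19      win  212      DE        7             193
2       5      web  187      DE        7             182
0      20      mac   47      DE        7              27
drop duplicate country (keep=first):
   errors device    n country  retries  n_minus_errors
7      19    ios  474      DE        7             455
6       4    ios  445      UK        5             441
Taking the min of column 'n_minus_errors' gives 441.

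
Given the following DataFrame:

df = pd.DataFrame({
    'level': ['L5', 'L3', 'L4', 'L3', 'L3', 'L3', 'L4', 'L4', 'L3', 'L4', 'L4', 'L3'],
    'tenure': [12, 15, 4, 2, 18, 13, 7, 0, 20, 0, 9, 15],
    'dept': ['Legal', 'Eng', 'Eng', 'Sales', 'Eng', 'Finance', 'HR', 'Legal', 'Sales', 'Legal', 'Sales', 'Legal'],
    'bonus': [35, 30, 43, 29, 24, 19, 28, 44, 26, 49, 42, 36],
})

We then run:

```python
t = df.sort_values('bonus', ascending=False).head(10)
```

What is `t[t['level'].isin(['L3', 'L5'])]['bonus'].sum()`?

156

sort by bonus descending:
   level  tenure     dept  bonus
9     L4       0    Legal     49
7     L4       0    Legal     44
2     L4       4      Eng     43
10    L4       9    Sales     42
11    L3      15    Legal     36
0     L5      12    Legal     35
1     L3      15      Eng     30
3     L3       2    Sales     29
6     L4       7       HR     28
8     L3      20    Sales     26
4     L3      18      Eng     24
5     L3      13  Finance     19
take first 10 rows:
   level  tenure   dept  bonus
9     L4       0  Legal     49
7     L4       0  Legal     44
2     L4       4    Eng     43
10    L4       9  Sales     42
11    L3      15  Legal     36
0     L5      12  Legal     35
1     L3      15    Eng     30
3     L3       2  Sales     29
6     L4       7     HR     28
8     L3      20  Sales     26
filter rows where level in ['L3', 'L5']:
   level  tenure   dept  bonus
11    L3      15  Legal     36
0     L5      12  Legal     35
1     L3      15    Eng     30
3     L3       2  Sales     29
8     L3      20  Sales     26
Finally, sum of column 'bonus' = 156.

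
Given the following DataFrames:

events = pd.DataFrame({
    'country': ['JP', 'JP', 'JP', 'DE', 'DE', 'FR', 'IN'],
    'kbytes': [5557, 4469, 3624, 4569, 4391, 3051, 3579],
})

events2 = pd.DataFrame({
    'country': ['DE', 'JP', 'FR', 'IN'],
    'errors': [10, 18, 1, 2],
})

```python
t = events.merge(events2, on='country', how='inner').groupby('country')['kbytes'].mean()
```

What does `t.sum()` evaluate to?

merge on 'country' (how='inner') → 7 rows:
  country  kbytes  errors
0      JP    5557      18
1      JP    4469      18
2      JP    3624      18
3      DE    4569      10
4      DE    4391      10
5      FR    3051       1
6      IN    3579       2
group by country, mean of kbytes:
country
DE    4480.0
FR    3051.0
IN    3579.0
JP    4550.0
Name: kbytes, dtype: float64
The sum of the resulting series is 15660.0.

15660.0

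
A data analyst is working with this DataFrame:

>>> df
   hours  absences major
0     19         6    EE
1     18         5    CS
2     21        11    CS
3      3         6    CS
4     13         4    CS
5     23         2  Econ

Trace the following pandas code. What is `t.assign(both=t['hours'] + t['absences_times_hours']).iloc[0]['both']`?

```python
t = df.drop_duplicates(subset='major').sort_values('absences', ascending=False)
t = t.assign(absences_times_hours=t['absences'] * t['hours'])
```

133

drop duplicate major (keep=first):
   hours  absences major
0     19         6    EE
1     18         5    CS
5     23         2  Econ
sort by absences descending:
   hours  absences major
0     19         6    EE
1     18         5    CS
5     23         2  Econ
add column absences_times_hours = t['absences'] * t['hours']:
   hours  absences major  absences_times_hours
0     19         6    EE                   114
1     18         5    CS                    90
5     23         2  Econ                    46
add column both = t['hours'] + t['absences_times_hours']:
   hours  absences major  absences_times_hours  both
0     19         6    EE                   114   133
1     18         5    CS                    90   108
5     23         2  Econ                    46    69
Finally, value at position 0, column 'both' = 133.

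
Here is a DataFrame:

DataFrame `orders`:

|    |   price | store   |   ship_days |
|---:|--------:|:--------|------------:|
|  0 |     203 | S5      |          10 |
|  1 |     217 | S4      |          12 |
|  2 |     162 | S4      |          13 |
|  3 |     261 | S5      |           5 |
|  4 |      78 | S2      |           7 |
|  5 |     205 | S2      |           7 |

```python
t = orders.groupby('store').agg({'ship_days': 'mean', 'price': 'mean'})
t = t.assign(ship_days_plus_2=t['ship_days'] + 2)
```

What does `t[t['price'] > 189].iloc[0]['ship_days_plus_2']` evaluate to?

14.5

group by store: mean(ship_days), mean(price):
       ship_days  price
store                  
S2           7.0  141.5
S4          12.5  189.5
S5           7.5  232.0
add column ship_days_plus_2 = t['ship_days'] + 2:
       ship_days  price  ship_days_plus_2
store                                    
S2           7.0  141.5               9.0
S4          12.5  189.5              14.5
S5           7.5  232.0               9.5
filter rows where price > 189:
       ship_days  price  ship_days_plus_2
store                                    
S4          12.5  189.5              14.5
S5           7.5  232.0               9.5
Then the value at position 0, column 'ship_days_plus_2': 14.5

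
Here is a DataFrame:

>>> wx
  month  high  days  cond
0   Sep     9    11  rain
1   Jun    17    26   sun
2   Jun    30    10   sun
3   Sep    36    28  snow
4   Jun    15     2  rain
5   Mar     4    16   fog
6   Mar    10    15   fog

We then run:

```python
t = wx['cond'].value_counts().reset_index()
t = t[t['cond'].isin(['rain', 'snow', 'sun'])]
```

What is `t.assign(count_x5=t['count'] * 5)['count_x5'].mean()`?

value_counts of cond:
cond
rain    2
sun     2
fog     2
snow    1
Name: count, dtype: int64
reset_index():
   cond  count
0  rain      2
1   sun      2
2   fog      2
3  snow      1
filter rows where cond in ['rain', 'snow', 'sun']:
   cond  count
0  rain      2
1   sun      2
3  snow      1
add column count_x5 = t['count'] * 5:
   cond  count  count_x5
0  rain      2        10
1   sun      2        10
3  snow      1         5

8.33333333333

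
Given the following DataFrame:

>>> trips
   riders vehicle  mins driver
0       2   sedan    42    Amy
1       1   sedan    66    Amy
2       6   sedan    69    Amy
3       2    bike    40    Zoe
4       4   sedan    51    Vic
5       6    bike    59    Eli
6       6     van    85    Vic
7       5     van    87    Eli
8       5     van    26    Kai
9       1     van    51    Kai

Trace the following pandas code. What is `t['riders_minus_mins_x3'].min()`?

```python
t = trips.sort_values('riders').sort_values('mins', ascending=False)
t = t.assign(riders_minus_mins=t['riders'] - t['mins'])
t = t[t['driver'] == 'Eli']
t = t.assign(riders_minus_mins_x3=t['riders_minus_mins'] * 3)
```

-246

sort by riders:
   riders vehicle  mins driver
1       1   sedan    66    Amy
9       1     van    51    Kai
0       2   sedan    42    Amy
3       2    bike    40    Zoe
4       4   sedan    51    Vic
7       5     van    87    Eli
8       5     van    26    Kai
2       6   sedan    69    Amy
5       6    bike    59    Eli
6       6     van    85    Vic
sort by mins descending:
   riders vehicle  mins driver
7       5     van    87    Eli
6       6     van    85    Vic
2       6   sedan    69    Amy
1       1   sedan    66    Amy
5       6    bike    59    Eli
9       1     van    51    Kai
4       4   sedan    51    Vic
0       2   sedan    42    Amy
3       2    bike    40    Zoe
8       5     van    26    Kai
add column riders_minus_mins = t['riders'] - t['mins']:
   riders vehicle  mins driver  riders_minus_mins
7       5     van    87    Eli                -82
6       6     van    85    Vic                -79
2       6   sedan    69    Amy                -63
1       1   sedan    66    Amy                -65
5       6    bike    59    Eli                -53
9       1     van    51    Kai                -50
4       4   sedan    51    Vic                -47
0       2   sedan    42    Amy                -40
3       2    bike    40    Zoe                -38
8       5     van    26    Kai                -21
filter rows where driver == 'Eli':
   riders vehicle  mins driver  riders_minus_mins
7       5     van    87    Eli                -82
5       6    bike    59    Eli                -53
add column riders_minus_mins_x3 = t['riders_minus_mins'] * 3:
   riders vehicle  mins driver  riders_minus_mins  riders_minus_mins_x3
7       5     van    87    Eli                -82                  -246
5       6    bike    59    Eli                -53                  -159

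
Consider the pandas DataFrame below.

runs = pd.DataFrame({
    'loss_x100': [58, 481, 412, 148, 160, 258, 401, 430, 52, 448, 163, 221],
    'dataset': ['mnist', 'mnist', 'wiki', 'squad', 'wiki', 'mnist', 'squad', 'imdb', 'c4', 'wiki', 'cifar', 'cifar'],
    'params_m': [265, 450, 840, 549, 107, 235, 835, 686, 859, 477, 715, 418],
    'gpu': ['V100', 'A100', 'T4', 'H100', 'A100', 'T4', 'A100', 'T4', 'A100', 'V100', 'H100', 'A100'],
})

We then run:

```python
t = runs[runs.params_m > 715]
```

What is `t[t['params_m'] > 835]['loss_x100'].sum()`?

filter rows where params_m > 715:
   loss_x100 dataset  params_m   gpu
2        412    wiki       840    T4
6        401   squad       835  A100
8         52      c4       859  A100
filter rows where params_m > 835:
   loss_x100 dataset  params_m   gpu
2        412    wiki       840    T4
8         52      c4       859  A100
Hence 464.

464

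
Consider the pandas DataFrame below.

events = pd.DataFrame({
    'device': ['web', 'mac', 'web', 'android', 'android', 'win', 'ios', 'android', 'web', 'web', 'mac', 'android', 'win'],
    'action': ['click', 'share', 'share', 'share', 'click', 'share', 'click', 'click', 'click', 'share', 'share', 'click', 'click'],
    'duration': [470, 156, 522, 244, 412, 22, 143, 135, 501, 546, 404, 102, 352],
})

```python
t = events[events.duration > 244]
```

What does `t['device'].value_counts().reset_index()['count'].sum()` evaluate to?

filter rows where duration > 244:
     device action  duration
0       web  click       470
2       web  share       522
4   android  click       412
8       web  click       501
9       web  share       546
10      mac  share       404
12      win  click       352
value_counts of device:
device
web        4
android    1
mac        1
win        1
Name: count, dtype: int64
reset_index():
    device  count
0      web      4
1  android      1
2      mac      1
3      win      1

7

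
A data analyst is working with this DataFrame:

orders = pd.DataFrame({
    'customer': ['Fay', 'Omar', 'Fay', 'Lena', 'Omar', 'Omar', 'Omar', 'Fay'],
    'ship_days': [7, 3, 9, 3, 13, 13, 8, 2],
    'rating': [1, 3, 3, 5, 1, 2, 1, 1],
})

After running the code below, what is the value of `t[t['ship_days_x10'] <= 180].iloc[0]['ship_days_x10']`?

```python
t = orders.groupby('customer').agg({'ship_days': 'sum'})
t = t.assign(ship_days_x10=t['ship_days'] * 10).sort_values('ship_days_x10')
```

30

group by customer, sum of ship_days:
          ship_days
customer           
Fay              18
Lena              3
Omar             37
add column ship_days_x10 = t['ship_days'] * 10:
          ship_days  ship_days_x10
customer                          
Fay              18            180
Lena              3             30
Omar             37            370
sort by ship_days_x10:
          ship_days  ship_days_x10
customer                          
Lena              3             30
Fay              18            180
Omar             37            370
filter rows where ship_days_x10 <= 180:
          ship_days  ship_days_x10
customer                          
Lena              3             30
Fay              18            180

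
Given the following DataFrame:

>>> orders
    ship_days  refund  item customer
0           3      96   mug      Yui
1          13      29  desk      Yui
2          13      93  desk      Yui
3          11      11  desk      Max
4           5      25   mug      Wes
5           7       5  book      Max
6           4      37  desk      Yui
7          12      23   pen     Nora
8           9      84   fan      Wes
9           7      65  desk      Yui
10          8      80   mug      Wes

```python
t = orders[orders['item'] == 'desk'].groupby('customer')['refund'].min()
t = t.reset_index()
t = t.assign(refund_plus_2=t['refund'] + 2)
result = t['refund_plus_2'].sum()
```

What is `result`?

filter rows where item == 'desk':
   ship_days  refund  item customer
1         13      29  desk      Yui
2         13      93  desk      Yui
3         11      11  desk      Max
6          4      37  desk      Yui
9          7      65  desk      Yui
group by customer, min of refund:
customer
Max    11
Yui    29
Name: refund, dtype: int64
reset_index():
  customer  refund
0      Max      11
1      Yui      29
add column refund_plus_2 = t['refund'] + 2:
  customer  refund  refund_plus_2
0      Max      11             13
1      Yui      29             31

44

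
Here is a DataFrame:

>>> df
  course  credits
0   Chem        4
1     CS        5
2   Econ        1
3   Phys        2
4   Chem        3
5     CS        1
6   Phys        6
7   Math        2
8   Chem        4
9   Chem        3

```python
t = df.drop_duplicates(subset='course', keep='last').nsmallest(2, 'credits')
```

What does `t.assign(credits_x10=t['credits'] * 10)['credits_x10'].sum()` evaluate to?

drop duplicate course (keep=last):
  course  credits
2   Econ        1
5     CS        1
6   Phys        6
7   Math        2
9   Chem        3
take 2 rows with smallest credits:
  course  credits
2   Econ        1
5     CS        1
add column credits_x10 = t['credits'] * 10:
  course  credits  credits_x10
2   Econ        1           10
5     CS        1           10
Reading off the sum of column 'credits_x10', we get 20.

20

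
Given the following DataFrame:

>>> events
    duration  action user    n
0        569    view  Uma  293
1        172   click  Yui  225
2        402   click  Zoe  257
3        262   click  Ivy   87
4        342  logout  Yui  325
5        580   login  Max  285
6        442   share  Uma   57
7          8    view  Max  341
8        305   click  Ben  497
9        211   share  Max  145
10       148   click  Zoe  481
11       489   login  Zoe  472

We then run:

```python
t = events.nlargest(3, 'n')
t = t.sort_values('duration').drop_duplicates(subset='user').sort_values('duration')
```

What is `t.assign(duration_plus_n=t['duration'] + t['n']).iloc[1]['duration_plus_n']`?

802

take 3 rows with largest n:
    duration action user    n
8        305  click  Ben  497
10       148  click  Zoe  481
11       489  login  Zoe  472
sort by duration:
    duration action user    n
10       148  click  Zoe  481
8        305  click  Ben  497
11       489  login  Zoe  472
drop duplicate user (keep=first):
    duration action user    n
10       148  click  Zoe  481
8        305  click  Ben  497
sort by duration:
    duration action user    n
10       148  click  Zoe  481
8        305  click  Ben  497
add column duration_plus_n = t['duration'] + t['n']:
    duration action user    n  duration_plus_n
10       148  click  Zoe  481              629
8        305  click  Ben  497              802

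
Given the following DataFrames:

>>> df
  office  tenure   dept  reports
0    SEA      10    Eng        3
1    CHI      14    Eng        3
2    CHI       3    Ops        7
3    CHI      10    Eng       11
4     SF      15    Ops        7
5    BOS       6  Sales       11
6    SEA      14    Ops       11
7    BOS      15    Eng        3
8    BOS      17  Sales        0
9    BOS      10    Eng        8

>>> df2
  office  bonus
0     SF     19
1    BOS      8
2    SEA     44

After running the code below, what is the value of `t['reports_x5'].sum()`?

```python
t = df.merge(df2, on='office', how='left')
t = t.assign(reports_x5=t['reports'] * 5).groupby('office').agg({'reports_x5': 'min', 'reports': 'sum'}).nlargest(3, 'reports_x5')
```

65

merge on 'office' (how='left') → 10 rows:
  office  tenure   dept  reports  bonus
0    SEA      10    Eng        3   44.0
1    CHI      14    Eng        3    NaN
2    CHI       3    Ops        7    NaN
3    CHI      10    Eng       11    NaN
4     SF      15    Ops        7   19.0
5    BOS       6  Sales       11    8.0
6    SEA      14    Ops       11   44.0
7    BOS      15    Eng        3    8.0
8    BOS      17  Sales        0    8.0
9    BOS      10    Eng        8    8.0
add column reports_x5 = t['reports'] * 5:
  office  tenure   dept  reports  bonus  reports_x5
0    SEA      10    Eng        3   44.0          15
1    CHI      14    Eng        3    NaN          15
2    CHI       3    Ops        7    NaN          35
3    CHI      10    Eng       11    NaN          55
4     SF      15    Ops        7   19.0          35
5    BOS       6  Sales       11    8.0          55
6    SEA      14    Ops       11   44.0          55
7    BOS      15    Eng        3    8.0          15
8    BOS      17  Sales        0    8.0           0
9    BOS      10    Eng        8    8.0          40
group by office: min(reports_x5), sum(reports):
        reports_x5  reports
office                     
BOS              0       22
CHI             15       21
SEA             15       14
SF              35        7
take 3 rows with largest reports_x5:
        reports_x5  reports
office                     
SF              35        7
CHI             15       21
SEA             15       14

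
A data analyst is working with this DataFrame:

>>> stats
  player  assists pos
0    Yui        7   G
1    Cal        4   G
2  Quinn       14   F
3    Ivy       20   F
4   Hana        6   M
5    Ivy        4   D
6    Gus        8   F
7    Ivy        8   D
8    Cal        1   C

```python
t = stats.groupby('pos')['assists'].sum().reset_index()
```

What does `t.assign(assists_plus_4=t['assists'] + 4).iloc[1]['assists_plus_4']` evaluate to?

group by pos, sum of assists:
pos
C     1
D    12
F    42
G    11
M     6
Name: assists, dtype: int64
reset_index():
  pos  assists
0   C        1
1   D       12
2   F       42
3   G       11
4   M        6
add column assists_plus_4 = t['assists'] + 4:
  pos  assists  assists_plus_4
0   C        1               5
1   D       12              16
2   F       42              46
3   G       11              15
4   M        6              10

16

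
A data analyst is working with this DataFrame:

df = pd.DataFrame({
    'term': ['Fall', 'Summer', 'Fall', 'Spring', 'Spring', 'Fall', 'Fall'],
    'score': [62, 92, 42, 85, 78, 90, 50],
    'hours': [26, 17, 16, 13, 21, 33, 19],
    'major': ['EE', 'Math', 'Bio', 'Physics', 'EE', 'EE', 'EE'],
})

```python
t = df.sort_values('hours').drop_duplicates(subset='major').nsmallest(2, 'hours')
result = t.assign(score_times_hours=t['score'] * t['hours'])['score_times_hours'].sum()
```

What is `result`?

1777

sort by hours:
     term  score  hours    major
3  Spring     85     13  Physics
2    Fall     42     16      Bio
1  Summer     92     17     Math
6    Fall     50     19       EE
4  Spring     78     21       EE
0    Fall     62     26       EE
5    Fall     90     33       EE
drop duplicate major (keep=first):
     term  score  hours    major
3  Spring     85     13  Physics
2    Fall     42     16      Bio
1  Summer     92     17     Math
6    Fall     50     19       EE
take 2 rows with smallest hours:
     term  score  hours    major
3  Spring     85     13  Physics
2    Fall     42     16      Bio
add column score_times_hours = t['score'] * t['hours']:
     term  score  hours    major  score_times_hours
3  Spring     85     13  Physics               1105
2    Fall     42     16      Bio                672
Hence 1777.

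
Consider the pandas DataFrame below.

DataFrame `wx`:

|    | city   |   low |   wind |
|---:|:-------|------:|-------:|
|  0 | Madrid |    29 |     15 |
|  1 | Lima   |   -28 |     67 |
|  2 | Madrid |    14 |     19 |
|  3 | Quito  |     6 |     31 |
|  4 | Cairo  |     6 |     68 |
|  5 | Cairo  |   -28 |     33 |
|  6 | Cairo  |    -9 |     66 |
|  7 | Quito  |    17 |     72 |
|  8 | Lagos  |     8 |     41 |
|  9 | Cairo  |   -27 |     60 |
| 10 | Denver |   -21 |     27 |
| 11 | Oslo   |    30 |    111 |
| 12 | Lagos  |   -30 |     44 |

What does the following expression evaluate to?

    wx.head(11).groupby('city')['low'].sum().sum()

-33

take first 11 rows:
      city  low  wind
0   Madrid   29    15
1     Lima  -28    67
2   Madrid   14    19
3    Quito    6    31
4    Cairo    6    68
5    Cairo  -28    33
6    Cairo   -9    66
7    Quito   17    72
8    Lagos    8    41
9    Cairo  -27    60
10  Denver  -21    27
group by city, sum of low:
city
Cairo    -58
Denver   -21
Lagos      8
Lima     -28
Madrid    43
Quito     23
Name: low, dtype: int64
Then the sum of the resulting series: -33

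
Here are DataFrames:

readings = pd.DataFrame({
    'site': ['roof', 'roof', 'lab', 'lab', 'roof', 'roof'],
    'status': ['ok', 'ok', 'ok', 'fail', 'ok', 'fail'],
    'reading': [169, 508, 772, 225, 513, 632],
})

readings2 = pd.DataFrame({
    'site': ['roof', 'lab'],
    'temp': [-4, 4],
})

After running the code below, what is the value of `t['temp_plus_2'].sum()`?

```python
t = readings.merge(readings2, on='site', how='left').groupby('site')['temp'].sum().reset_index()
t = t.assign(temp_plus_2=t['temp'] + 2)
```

merge on 'site' (how='left') → 6 rows:
   site status  reading  temp
0  roof     ok      169    -4
1  roof     ok      508    -4
2   lab     ok      772     4
3   lab   fail      225     4
4  roof     ok      513    -4
5  roof   fail      632    -4
group by site, sum of temp:
site
lab      8
roof   -16
Name: temp, dtype: int64
reset_index():
   site  temp
0   lab     8
1  roof   -16
add column temp_plus_2 = t['temp'] + 2:
   site  temp  temp_plus_2
0   lab     8           10
1  roof   -16          -14
Taking the sum of column 'temp_plus_2' gives -4.

-4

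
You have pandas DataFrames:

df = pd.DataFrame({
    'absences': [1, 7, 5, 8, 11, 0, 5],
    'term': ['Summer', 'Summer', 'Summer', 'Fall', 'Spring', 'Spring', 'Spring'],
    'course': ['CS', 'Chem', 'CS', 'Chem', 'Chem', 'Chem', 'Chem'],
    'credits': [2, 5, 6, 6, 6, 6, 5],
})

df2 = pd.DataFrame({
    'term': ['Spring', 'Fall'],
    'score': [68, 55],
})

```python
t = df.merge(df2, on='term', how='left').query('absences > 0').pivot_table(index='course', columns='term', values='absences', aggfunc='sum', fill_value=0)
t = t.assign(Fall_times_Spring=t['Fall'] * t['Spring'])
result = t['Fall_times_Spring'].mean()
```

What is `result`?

64.0

merge on 'term' (how='left') → 7 rows:
   absences    term course  credits  score
0         1  Summer     CS        2    NaN
1         7  Summer   Chem        5    NaN
2         5  Summer     CS        6    NaN
3         8    Fall   Chem        6   55.0
4        11  Spring   Chem        6   68.0
5         0  Spring   Chem        6   68.0
6         5  Spring   Chem        5   68.0
filter rows where absences > 0:
   absences    term course  credits  score
0         1  Summer     CS        2    NaN
1         7  Summer   Chem        5    NaN
2         5  Summer     CS        6    NaN
3         8    Fall   Chem        6   55.0
4        11  Spring   Chem        6   68.0
6         5  Spring   Chem        5   68.0
pivot: rows=course, cols=term, sum(absences):
term    Fall  Spring  Summer
course                      
CS         0       0       6
Chem       8      16       7
add column Fall_times_Spring = t['Fall'] * t['Spring']:
term    Fall  Spring  Summer  Fall_times_Spring
course                                         
CS         0       0       6                  0
Chem       8      16       7                128
The mean of column 'Fall_times_Spring' is 64.0.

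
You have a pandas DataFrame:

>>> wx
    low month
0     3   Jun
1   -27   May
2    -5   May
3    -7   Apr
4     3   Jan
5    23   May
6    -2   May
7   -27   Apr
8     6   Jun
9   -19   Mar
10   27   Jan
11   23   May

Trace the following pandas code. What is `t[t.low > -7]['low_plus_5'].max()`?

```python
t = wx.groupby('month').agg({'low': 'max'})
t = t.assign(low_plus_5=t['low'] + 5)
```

32

group by month, max of low:
       low
month     
Apr     -7
Jan     27
Jun      6
Mar    -19
May     23
add column low_plus_5 = t['low'] + 5:
       low  low_plus_5
month                 
Apr     -7          -2
Jan     27          32
Jun      6          11
Mar    -19         -14
May     23          28
filter rows where low > -7:
       low  low_plus_5
month                 
Jan     27          32
Jun      6          11
May     23          28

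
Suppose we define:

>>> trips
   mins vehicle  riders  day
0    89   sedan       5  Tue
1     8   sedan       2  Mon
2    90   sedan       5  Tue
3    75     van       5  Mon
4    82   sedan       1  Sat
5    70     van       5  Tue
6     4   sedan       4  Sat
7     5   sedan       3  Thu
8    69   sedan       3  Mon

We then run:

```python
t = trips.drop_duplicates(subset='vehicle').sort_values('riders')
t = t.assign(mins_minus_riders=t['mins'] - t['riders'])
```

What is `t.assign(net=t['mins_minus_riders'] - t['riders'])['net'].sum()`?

drop duplicate vehicle (keep=first):
   mins vehicle  riders  day
0    89   sedan       5  Tue
3    75     van       5  Mon
sort by riders:
   mins vehicle  riders  day
0    89   sedan       5  Tue
3    75     van       5  Mon
add column mins_minus_riders = t['mins'] - t['riders']:
   mins vehicle  riders  day  mins_minus_riders
0    89   sedan       5  Tue                 84
3    75     van       5  Mon                 70
add column net = t['mins_minus_riders'] - t['riders']:
   mins vehicle  riders  day  mins_minus_riders  net
0    89   sedan       5  Tue                 84   79
3    75     van       5  Mon                 70   65
Reading off the sum of column 'net', we get 144.

144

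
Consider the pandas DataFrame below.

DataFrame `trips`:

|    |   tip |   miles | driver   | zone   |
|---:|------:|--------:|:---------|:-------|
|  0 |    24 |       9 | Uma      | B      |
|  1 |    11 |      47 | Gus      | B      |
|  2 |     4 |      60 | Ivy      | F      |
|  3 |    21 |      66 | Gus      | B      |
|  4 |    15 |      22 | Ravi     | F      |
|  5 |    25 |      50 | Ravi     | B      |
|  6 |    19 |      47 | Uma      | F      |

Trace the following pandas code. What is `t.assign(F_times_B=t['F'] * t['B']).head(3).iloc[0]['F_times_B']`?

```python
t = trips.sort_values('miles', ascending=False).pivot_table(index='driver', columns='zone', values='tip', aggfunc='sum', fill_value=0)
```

sort by miles descending:
   tip  miles driver zone
3   21     66    Gus    B
2    4     60    Ivy    F
5   25     50   Ravi    B
1   11     47    Gus    B
6   19     47    Uma    F
4   15     22   Ravi    F
0   24      9    Uma    B
pivot: rows=driver, cols=zone, sum(tip):
zone     B   F
driver        
Gus     32   0
Ivy      0   4
Ravi    25  15
Uma     24  19
add column F_times_B = t['F'] * t['B']:
zone     B   F  F_times_B
driver                   
Gus     32   0          0
Ivy      0   4          0
Ravi    25  15        375
Uma     24  19        456
take first 3 rows:
zone     B   F  F_times_B
driver                   
Gus     32   0          0
Ivy      0   4          0
Ravi    25  15        375
Hence 0.

0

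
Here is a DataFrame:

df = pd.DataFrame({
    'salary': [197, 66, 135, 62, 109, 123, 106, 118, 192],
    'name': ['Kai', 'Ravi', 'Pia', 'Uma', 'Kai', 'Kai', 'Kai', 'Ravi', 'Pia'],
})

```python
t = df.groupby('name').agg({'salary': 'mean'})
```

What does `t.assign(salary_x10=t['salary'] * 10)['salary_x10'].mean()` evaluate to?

group by name, mean of salary:
      salary
name        
Kai   133.75
Pia   163.50
Ravi   92.00
Uma    62.00
add column salary_x10 = t['salary'] * 10:
      salary  salary_x10
name                    
Kai   133.75      1337.5
Pia   163.50      1635.0
Ravi   92.00       920.0
Uma    62.00       620.0
Hence 1128.125.

1128.125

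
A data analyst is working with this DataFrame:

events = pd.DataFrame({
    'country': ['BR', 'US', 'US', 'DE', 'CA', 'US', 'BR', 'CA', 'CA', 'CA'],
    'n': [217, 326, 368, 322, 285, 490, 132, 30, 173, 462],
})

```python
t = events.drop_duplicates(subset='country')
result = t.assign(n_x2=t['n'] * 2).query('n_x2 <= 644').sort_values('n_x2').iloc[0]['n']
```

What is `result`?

217

drop duplicate country (keep=first):
  country    n
0      BR  217
1      US  326
3      DE  322
4      CA  285
add column n_x2 = t['n'] * 2:
  country    n  n_x2
0      BR  217   434
1      US  326   652
3      DE  322   644
4      CA  285   570
filter rows where n_x2 <= 644:
  country    n  n_x2
0      BR  217   434
3      DE  322   644
4      CA  285   570
sort by n_x2:
  country    n  n_x2
0      BR  217   434
4      CA  285   570
3      DE  322   644
Hence 217.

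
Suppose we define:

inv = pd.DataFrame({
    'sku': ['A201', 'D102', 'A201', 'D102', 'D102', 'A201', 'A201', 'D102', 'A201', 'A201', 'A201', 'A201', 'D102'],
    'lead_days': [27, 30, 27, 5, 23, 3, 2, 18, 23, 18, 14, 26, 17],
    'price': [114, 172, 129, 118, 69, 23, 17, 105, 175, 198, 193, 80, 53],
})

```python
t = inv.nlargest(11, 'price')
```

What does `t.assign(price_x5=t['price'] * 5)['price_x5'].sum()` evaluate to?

take 11 rows with largest price:
     sku  lead_days  price
9   A201         18    198
10  A201         14    193
8   A201         23    175
1   D102         30    172
2   A201         27    129
3   D102          5    118
0   A201         27    114
7   D102         18    105
11  A201         26     80
4   D102         23     69
12  D102         17     53
add column price_x5 = t['price'] * 5:
     sku  lead_days  price  price_x5
9   A201         18    198       990
10  A201         14    193       965
8   A201         23    175       875
1   D102         30    172       860
2   A201         27    129       645
3   D102          5    118       590
0   A201         27    114       570
7   D102         18    105       525
11  A201         26     80       400
4   D102         23     69       345
12  D102         17     53       265

7030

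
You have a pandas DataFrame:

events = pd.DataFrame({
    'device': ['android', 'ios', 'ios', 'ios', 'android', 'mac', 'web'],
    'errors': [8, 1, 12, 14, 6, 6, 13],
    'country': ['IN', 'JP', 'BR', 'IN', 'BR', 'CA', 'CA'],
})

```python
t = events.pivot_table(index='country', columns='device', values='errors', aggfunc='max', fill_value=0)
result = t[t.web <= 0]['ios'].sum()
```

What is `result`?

27

pivot: rows=country, cols=device, max(errors):
device   android  ios  mac  web
country                        
BR             6   12    0    0
CA             0    0    6   13
IN             8   14    0    0
JP             0    1    0    0
filter rows where web <= 0:
device   android  ios  mac  web
country                        
BR             6   12    0    0
IN             8   14    0    0
JP             0    1    0    0
The sum of column 'ios' is 27.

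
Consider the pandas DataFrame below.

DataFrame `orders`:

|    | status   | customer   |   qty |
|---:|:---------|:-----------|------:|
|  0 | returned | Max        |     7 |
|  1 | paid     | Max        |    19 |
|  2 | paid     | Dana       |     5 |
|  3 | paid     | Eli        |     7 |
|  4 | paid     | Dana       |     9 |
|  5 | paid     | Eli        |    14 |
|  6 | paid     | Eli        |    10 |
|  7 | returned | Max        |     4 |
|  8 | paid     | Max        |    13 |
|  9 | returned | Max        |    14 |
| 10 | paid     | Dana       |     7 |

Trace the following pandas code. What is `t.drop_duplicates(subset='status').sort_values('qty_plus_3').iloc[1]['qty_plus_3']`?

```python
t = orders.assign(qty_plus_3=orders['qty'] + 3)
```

add column qty_plus_3 = orders['qty'] + 3:
      status customer  qty  qty_plus_3
0   returned      Max    7          10
1       paid      Max   19          22
2       paid     Dana    5           8
3       paid      Eli    7          10
4       paid     Dana    9          12
5       paid      Eli   14          17
6       paid      Eli   10          13
7   returned      Max    4           7
8       paid      Max   13          16
9   returned      Max   14          17
10      paid     Dana    7          10
drop duplicate status (keep=first):
     status customer  qty  qty_plus_3
0  returned      Max    7          10
1      paid      Max   19          22
sort by qty_plus_3:
     status customer  qty  qty_plus_3
0  returned      Max    7          10
1      paid      Max   19          22

22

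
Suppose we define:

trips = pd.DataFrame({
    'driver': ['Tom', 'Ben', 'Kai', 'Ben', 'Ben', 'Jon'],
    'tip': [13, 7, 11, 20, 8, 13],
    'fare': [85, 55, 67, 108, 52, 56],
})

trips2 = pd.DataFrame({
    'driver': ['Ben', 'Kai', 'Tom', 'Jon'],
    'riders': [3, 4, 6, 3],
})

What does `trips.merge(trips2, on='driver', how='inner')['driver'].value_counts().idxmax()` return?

Ben

merge on 'driver' (how='inner') → 6 rows:
  driver  tip  fare  riders
0    Tom   13    85       6
1    Ben    7    55       3
2    Kai   11    67       4
3    Ben   20   108       3
4    Ben    8    52       3
5    Jon   13    56       3
value_counts of driver:
driver
Ben    3
Tom    1
Kai    1
Jon    1
Name: count, dtype: int64
So idxmax() = Ben.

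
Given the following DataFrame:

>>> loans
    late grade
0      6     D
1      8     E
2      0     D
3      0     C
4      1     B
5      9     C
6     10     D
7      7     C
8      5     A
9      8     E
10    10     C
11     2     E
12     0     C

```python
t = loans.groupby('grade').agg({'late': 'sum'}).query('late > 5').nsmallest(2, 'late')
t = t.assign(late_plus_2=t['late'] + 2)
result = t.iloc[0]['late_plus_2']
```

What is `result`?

18

group by grade, sum of late:
       late
grade      
A         5
B         1
C        26
D        16
E        18
filter rows where late > 5:
       late
grade      
C        26
D        16
E        18
take 2 rows with smallest late:
       late
grade      
D        16
E        18
add column late_plus_2 = t['late'] + 2:
       late  late_plus_2
grade                   
D        16           18
E        18           20
So iloc[0]['late_plus_2'] = 18.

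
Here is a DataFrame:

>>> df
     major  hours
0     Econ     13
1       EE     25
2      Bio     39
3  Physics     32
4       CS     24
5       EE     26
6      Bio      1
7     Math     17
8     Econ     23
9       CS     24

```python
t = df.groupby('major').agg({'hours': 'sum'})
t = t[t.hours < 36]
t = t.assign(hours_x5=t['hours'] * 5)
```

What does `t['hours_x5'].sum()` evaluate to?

group by major, sum of hours:
         hours
major         
Bio         40
CS          48
EE          51
Econ        36
Math        17
Physics     32
filter rows where hours < 36:
         hours
major         
Math        17
Physics     32
add column hours_x5 = t['hours'] * 5:
         hours  hours_x5
major                   
Math        17        85
Physics     32       160
Taking the sum of column 'hours_x5' gives 245.

245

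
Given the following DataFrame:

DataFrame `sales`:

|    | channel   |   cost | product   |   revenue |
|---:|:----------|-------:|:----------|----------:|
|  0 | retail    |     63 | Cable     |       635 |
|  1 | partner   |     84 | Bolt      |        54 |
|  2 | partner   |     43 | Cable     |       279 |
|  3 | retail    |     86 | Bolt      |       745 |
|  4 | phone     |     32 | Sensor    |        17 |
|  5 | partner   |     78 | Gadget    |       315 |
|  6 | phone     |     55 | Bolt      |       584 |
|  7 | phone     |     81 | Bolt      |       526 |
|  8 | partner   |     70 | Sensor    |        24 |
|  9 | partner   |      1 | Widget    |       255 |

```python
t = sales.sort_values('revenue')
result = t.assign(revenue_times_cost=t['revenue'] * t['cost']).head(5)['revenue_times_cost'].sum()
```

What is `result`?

19012

sort by revenue:
   channel  cost product  revenue
4    phone    32  Sensor       17
8  partner    70  Sensor       24
1  partner    84    Bolt       54
9  partner     1  Widget      255
2  partner    43   Cable      279
5  partner    78  Gadget      315
7    phone    81    Bolt      526
6    phone    55    Bolt      584
0   retail    63   Cable      635
3   retail    86    Bolt      745
add column revenue_times_cost = t['revenue'] * t['cost']:
   channel  cost product  revenue  revenue_times_cost
4    phone    32  Sensor       17                 544
8  partner    70  Sensor       24                1680
1  partner    84    Bolt       54                4536
9  partner     1  Widget      255                 255
2  partner    43   Cable      279               11997
5  partner    78  Gadget      315               24570
7    phone    81    Bolt      526               42606
6    phone    55    Bolt      584               32120
0   retail    63   Cable      635               40005
3   retail    86    Bolt      745               64070
take first 5 rows:
   channel  cost product  revenue  revenue_times_cost
4    phone    32  Sensor       17                 544
8  partner    70  Sensor       24                1680
1  partner    84    Bolt       54                4536
9  partner     1  Widget      255                 255
2  partner    43   Cable      279               11997
So sum() = 19012.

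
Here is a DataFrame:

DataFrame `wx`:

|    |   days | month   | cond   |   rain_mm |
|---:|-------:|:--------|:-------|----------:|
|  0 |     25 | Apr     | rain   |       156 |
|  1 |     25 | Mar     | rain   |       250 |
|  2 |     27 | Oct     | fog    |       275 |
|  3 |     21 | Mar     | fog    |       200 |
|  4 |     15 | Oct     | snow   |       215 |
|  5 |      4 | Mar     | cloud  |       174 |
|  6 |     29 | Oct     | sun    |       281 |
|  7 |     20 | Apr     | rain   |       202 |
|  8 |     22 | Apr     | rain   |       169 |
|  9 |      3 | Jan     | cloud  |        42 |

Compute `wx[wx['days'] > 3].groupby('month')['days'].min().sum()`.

39

filter rows where days > 3:
   days month   cond  rain_mm
0    25   Apr   rain      156
1    25   Mar   rain      250
2    27   Oct    fog      275
3    21   Mar    fog      200
4    15   Oct   snow      215
5     4   Mar  cloud      174
6    29   Oct    sun      281
7    20   Apr   rain      202
8    22   Apr   rain      169
group by month, min of days:
month
Apr    20
Mar     4
Oct    15
Name: days, dtype: int64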